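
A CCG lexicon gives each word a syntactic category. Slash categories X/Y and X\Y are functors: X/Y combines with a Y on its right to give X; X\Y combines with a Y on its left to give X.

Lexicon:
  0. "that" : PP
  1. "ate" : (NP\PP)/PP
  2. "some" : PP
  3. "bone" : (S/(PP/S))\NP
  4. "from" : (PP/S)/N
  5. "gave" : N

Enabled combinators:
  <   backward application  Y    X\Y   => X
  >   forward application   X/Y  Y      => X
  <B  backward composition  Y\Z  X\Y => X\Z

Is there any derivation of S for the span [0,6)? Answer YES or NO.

YES

[0,6] S   >
  [0,4] S/(PP/S)   <
    [0,3] NP   <
      [0,1] "that" : PP
      [1,3] NP\PP   >
        [1,2] "ate" : (NP\PP)/PP
        [2,3] "some" : PP
    [3,4] "bone" : (S/(PP/S))\NP
  [4,6] PP/S   >
    [4,5] "from" : (PP/S)/N
    [5,6] "gave" : N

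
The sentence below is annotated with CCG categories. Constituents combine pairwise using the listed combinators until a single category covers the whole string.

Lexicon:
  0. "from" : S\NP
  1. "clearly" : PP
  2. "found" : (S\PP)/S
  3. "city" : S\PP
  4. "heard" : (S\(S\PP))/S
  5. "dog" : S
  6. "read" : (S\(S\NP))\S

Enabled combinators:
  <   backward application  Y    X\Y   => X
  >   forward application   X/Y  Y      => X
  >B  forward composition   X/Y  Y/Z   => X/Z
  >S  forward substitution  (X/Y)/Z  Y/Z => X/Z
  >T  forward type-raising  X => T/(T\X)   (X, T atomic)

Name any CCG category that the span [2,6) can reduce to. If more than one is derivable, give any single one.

[0,7] S   <
  [0,1] "from" : S\NP
  [1,7] S\(S\NP)   <
    [1,6] S   >
      [1,2] S/(S\PP)   >T
        [1,2] "clearly" : PP
      [2,6] S\PP   >
        [2,3] "found" : (S\PP)/S
        [3,6] S   <
          [3,4] "city" : S\PP
          [4,6] S\(S\PP)   >
            [4,5] "heard" : (S\(S\PP))/S
            [5,6] "dog" : S
    [6,7] "read" : (S\(S\NP))\S

S\PP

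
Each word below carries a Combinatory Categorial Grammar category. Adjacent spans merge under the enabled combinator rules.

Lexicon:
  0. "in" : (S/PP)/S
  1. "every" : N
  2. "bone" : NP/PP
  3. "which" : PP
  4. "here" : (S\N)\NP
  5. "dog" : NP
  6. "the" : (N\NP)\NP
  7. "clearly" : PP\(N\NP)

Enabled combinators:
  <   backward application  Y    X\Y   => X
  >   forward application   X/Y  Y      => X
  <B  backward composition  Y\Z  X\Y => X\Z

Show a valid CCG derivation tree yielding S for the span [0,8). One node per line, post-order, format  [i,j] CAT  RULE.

[0,8] S   >
  [0,5] S/PP   >
    [0,1] "in" : (S/PP)/S
    [1,5] S   <
      [1,2] "every" : N
      [2,5] S\N   <
        [2,4] NP   >
          [2,3] "bone" : NP/PP
          [3,4] "which" : PP
        [4,5] "here" : (S\N)\NP
  [5,8] PP   <
    [5,6] "dog" : NP
    [6,8] PP\NP   <B
      [6,7] "the" : (N\NP)\NP
      [7,8] "clearly" : PP\(N\NP)

[0,1] (S/PP)/S  lex  "in"
[1,2] N  lex  "every"
[2,3] NP/PP  lex  "bone"
[3,4] PP  lex  "which"
[2,4] NP  >  k=3
[4,5] (S\N)\NP  lex  "here"
[2,5] S\N  <  k=4
[1,5] S  <  k=2
[0,5] S/PP  >  k=1
[5,6] NP  lex  "dog"
[6,7] (N\NP)\NP  lex  "the"
[7,8] PP\(N\NP)  lex  "clearly"
[6,8] PP\NP  <B  k=7
[5,8] PP  <  k=6
[0,8] S  >  k=5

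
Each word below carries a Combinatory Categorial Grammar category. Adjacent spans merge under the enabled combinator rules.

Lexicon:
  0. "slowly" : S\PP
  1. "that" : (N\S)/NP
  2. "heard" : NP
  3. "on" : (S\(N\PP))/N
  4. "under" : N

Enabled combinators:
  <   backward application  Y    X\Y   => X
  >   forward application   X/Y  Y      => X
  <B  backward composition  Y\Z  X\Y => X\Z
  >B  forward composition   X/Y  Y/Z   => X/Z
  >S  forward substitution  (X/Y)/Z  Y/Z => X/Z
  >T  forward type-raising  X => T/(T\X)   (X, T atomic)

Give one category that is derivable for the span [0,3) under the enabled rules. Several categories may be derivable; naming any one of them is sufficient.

[0,5] S   <
  [0,3] N\PP   <B
    [0,1] "slowly" : S\PP
    [1,3] N\S   >
      [1,2] "that" : (N\S)/NP
      [2,3] "heard" : NP
  [3,5] S\(N\PP)   >
    [3,4] "on" : (S\(N\PP))/N
    [4,5] "under" : N

N\PP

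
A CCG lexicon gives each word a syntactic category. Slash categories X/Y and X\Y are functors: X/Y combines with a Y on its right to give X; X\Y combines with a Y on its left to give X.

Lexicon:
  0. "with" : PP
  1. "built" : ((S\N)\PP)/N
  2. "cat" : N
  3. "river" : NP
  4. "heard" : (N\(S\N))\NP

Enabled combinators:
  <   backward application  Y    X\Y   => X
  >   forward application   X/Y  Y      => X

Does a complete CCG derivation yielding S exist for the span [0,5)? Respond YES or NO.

PP ((S\N)\PP)/N N NP (N\(S\N))\NP
CKY chart[0,5] = {N}; S ∉ chart

NO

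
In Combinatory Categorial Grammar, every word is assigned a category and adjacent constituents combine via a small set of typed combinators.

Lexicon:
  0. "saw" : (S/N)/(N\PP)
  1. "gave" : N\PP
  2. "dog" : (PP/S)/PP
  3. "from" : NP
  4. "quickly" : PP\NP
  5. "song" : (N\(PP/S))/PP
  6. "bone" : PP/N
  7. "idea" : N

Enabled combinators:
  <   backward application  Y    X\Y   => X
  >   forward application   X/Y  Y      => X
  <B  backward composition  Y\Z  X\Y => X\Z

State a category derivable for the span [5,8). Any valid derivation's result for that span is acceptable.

[0,8] S   >
  [0,2] S/N   >
    [0,1] "saw" : (S/N)/(N\PP)
    [1,2] "gave" : N\PP
  [2,8] N   <
    [2,5] PP/S   >
      [2,3] "dog" : (PP/S)/PP
      [3,5] PP   <
        [3,4] "from" : NP
        [4,5] "quickly" : PP\NP
    [5,8] N\(PP/S)   >
      [5,6] "song" : (N\(PP/S))/PP
      [6,8] PP   >
        [6,7] "bone" : PP/N
        [7,8] "idea" : N

N\(PP/S)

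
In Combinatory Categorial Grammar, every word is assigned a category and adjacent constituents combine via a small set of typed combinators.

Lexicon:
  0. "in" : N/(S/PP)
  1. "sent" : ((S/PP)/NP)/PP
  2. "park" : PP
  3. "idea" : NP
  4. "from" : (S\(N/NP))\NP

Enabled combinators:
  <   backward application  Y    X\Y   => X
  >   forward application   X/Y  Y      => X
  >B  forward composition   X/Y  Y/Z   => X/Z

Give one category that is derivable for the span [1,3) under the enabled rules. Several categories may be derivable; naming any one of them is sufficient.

[0,5] S   <
  [0,3] N/NP   >B
    [0,1] "in" : N/(S/PP)
    [1,3] (S/PP)/NP   >
      [1,2] "sent" : ((S/PP)/NP)/PP
      [2,3] "park" : PP
  [3,5] S\(N/NP)   <
    [3,4] "idea" : NP
    [4,5] "from" : (S\(N/NP))\NP

(S/PP)/NP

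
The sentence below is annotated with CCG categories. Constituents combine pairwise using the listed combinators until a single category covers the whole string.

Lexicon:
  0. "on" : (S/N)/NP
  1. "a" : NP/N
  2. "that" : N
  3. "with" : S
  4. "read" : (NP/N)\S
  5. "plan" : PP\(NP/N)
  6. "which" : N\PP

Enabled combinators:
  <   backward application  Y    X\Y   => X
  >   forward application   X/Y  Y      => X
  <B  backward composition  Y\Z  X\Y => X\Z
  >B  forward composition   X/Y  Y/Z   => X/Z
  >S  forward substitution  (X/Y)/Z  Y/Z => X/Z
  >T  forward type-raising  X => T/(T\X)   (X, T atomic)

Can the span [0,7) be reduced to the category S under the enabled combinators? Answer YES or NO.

YES

[0,7] S   >
  [0,3] S/N   >
    [0,1] "on" : (S/N)/NP
    [1,3] NP   >
      [1,2] "a" : NP/N
      [2,3] "that" : N
  [3,7] N   >
    [3,4] N/(N\S)   >T
      [3,4] "with" : S
    [4,7] N\S   <B
      [4,6] PP\S   <B
        [4,5] "read" : (NP/N)\S
        [5,6] "plan" : PP\(NP/N)
      [6,7] "which" : N\PP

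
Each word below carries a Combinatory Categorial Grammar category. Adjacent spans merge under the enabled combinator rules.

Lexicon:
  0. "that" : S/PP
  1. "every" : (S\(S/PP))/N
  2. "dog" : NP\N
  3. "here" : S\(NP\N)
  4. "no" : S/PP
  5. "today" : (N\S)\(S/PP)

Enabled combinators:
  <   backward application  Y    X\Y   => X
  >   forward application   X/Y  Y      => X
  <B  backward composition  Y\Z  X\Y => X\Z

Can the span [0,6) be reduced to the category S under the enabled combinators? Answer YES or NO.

[0,6] S   <
  [0,1] "that" : S/PP
  [1,6] S\(S/PP)   >
    [1,2] "every" : (S\(S/PP))/N
    [2,6] N   <
      [2,4] S   <
        [2,3] "dog" : NP\N
        [3,4] "here" : S\(NP\N)
      [4,6] N\S   <
        [4,5] "no" : S/PP
        [5,6] "today" : (N\S)\(S/PP)

YES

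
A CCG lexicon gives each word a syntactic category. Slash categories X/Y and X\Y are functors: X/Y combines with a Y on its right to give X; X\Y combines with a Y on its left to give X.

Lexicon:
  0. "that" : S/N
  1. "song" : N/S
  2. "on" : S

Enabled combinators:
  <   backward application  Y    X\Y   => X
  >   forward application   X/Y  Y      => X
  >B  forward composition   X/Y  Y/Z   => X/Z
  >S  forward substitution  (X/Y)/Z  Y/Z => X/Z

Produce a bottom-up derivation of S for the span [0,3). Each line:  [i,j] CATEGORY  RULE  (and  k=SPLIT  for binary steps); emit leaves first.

[0,3] S   >
  [0,1] "that" : S/N
  [1,3] N   >
    [1,2] "song" : N/S
    [2,3] "on" : S

[0,1] S/N  lex  "that"
[1,2] N/S  lex  "song"
[2,3] S  lex  "on"
[1,3] N  >  k=2
[0,3] S  >  k=1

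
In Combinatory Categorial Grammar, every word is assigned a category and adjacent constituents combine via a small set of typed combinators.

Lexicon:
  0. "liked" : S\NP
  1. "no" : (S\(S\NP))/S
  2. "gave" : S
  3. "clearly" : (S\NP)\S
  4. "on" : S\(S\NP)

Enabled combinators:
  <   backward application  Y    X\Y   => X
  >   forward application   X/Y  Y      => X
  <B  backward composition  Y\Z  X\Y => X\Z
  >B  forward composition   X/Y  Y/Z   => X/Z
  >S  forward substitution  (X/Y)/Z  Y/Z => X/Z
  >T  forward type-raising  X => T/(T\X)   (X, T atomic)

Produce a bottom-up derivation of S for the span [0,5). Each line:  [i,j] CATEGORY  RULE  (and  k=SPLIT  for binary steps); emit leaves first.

[0,5] S   <
  [0,1] "liked" : S\NP
  [1,5] S\(S\NP)   >
    [1,2] "no" : (S\(S\NP))/S
    [2,5] S   <
      [2,4] S\NP   <
        [2,3] "gave" : S
        [3,4] "clearly" : (S\NP)\S
      [4,5] "on" : S\(S\NP)

[0,1] S\NP  lex  "liked"
[1,2] (S\(S\NP))/S  lex  "no"
[2,3] S  lex  "gave"
[3,4] (S\NP)\S  lex  "clearly"
[2,4] S\NP  <  k=3
[4,5] S\(S\NP)  lex  "on"
[2,5] S  <  k=4
[1,5] S\(S\NP)  >  k=2
[0,5] S  <  k=1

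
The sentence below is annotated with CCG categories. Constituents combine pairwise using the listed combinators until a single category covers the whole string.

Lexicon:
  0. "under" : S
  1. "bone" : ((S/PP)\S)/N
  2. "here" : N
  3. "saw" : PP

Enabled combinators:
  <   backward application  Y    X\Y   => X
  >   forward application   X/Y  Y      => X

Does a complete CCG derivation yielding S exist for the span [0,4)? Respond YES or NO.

YES

[0,4] S   >
  [0,3] S/PP   <
    [0,1] "under" : S
    [1,3] (S/PP)\S   >
      [1,2] "bone" : ((S/PP)\S)/N
      [2,3] "here" : N
  [3,4] "saw" : PP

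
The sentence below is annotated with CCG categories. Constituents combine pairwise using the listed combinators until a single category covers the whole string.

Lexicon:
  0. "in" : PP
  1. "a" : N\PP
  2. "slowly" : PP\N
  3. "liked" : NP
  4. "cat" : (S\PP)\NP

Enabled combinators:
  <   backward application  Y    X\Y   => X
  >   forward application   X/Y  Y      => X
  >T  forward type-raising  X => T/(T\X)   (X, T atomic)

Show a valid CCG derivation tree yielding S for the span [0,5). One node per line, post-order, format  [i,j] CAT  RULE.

[0,5] S   <
  [0,3] PP   <
    [0,2] N   <
      [0,1] "in" : PP
      [1,2] "a" : N\PP
    [2,3] "slowly" : PP\N
  [3,5] S\PP   <
    [3,4] "liked" : NP
    [4,5] "cat" : (S\PP)\NP

[0,1] PP  lex  "in"
[1,2] N\PP  lex  "a"
[0,2] N  <  k=1
[2,3] PP\N  lex  "slowly"
[0,3] PP  <  k=2
[3,4] NP  lex  "liked"
[4,5] (S\PP)\NP  lex  "cat"
[3,5] S\PP  <  k=4
[0,5] S  <  k=3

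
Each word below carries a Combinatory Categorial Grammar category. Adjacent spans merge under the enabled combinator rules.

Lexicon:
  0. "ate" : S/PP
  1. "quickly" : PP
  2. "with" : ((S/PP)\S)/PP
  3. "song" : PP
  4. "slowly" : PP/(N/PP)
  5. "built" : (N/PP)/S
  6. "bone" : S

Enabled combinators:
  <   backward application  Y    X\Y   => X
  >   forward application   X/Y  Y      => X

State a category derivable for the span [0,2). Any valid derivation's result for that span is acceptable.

[0,7] S   >
  [0,4] S/PP   <
    [0,2] S   >
      [0,1] "ate" : S/PP
      [1,2] "quickly" : PP
    [2,4] (S/PP)\S   >
      [2,3] "with" : ((S/PP)\S)/PP
      [3,4] "song" : PP
  [4,7] PP   >
    [4,5] "slowly" : PP/(N/PP)
    [5,7] N/PP   >
      [5,6] "built" : (N/PP)/S
      [6,7] "bone" : S

S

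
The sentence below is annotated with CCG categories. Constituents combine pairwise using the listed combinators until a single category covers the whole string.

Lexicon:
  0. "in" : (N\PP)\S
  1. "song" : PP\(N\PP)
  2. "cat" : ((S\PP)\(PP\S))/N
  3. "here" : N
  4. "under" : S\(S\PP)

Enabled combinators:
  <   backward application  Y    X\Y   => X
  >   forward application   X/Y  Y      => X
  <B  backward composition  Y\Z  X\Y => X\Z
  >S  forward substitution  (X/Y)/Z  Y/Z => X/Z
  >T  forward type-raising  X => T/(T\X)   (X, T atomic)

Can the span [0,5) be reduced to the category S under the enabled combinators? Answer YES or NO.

YES

[0,5] S   <
  [0,4] S\PP   <
    [0,2] PP\S   <B
      [0,1] "in" : (N\PP)\S
      [1,2] "song" : PP\(N\PP)
    [2,4] (S\PP)\(PP\S)   >
      [2,3] "cat" : ((S\PP)\(PP\S))/N
      [3,4] "here" : N
  [4,5] "under" : S\(S\PP)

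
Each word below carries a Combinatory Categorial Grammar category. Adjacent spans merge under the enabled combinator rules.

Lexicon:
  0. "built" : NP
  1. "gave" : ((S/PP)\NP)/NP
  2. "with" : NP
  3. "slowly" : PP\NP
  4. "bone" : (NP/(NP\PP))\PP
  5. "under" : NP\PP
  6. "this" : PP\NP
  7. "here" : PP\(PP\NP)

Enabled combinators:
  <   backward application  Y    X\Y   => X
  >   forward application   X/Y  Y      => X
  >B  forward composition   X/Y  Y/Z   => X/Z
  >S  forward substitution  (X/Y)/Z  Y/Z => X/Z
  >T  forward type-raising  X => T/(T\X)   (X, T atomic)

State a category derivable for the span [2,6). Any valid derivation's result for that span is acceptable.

[0,8] S   >
  [0,6] S/PP   <
    [0,1] "built" : NP
    [1,6] (S/PP)\NP   >
      [1,2] "gave" : ((S/PP)\NP)/NP
      [2,6] NP   >
        [2,5] NP/(NP\PP)   <
          [2,4] PP   >
            [2,3] PP/(PP\NP)   >T
              [2,3] "with" : NP
            [3,4] "slowly" : PP\NP
          [4,5] "bone" : (NP/(NP\PP))\PP
        [5,6] "under" : NP\PP
  [6,8] PP   <
    [6,7] "this" : PP\NP
    [7,8] "here" : PP\(PP\NP)

NP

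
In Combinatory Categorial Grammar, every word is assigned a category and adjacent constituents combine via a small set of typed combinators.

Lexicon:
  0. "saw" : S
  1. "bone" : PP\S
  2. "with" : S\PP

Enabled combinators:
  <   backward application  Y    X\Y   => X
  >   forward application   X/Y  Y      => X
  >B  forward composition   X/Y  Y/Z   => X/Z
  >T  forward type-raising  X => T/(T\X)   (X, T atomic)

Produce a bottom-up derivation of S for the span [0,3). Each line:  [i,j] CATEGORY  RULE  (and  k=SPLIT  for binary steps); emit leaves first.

[0,3] S   <
  [0,2] PP   >
    [0,1] PP/(PP\S)   >T
      [0,1] "saw" : S
    [1,2] "bone" : PP\S
  [2,3] "with" : S\PP

[0,1] S  lex  "saw"
[0,1] PP/(PP\S)  >T
[1,2] PP\S  lex  "bone"
[0,2] PP  >  k=1
[2,3] S\PP  lex  "with"
[0,3] S  <  k=2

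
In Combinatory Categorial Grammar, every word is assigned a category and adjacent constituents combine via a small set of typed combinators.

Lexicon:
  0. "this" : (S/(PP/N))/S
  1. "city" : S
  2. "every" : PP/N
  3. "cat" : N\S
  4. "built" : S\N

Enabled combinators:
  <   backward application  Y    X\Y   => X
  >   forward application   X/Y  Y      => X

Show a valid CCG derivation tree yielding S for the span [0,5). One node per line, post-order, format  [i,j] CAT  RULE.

[0,1] (S/(PP/N))/S  lex  "this"
[1,2] S  lex  "city"
[0,2] S/(PP/N)  >  k=1
[2,3] PP/N  lex  "every"
[0,3] S  >  k=2
[3,4] N\S  lex  "cat"
[0,4] N  <  k=3
[4,5] S\N  lex  "built"
[0,5] S  <  k=4

[0,5] S   <
  [0,4] N   <
    [0,3] S   >
      [0,2] S/(PP/N)   >
        [0,1] "this" : (S/(PP/N))/S
        [1,2] "city" : S
      [2,3] "every" : PP/N
    [3,4] "cat" : N\S
  [4,5] "built" : S\N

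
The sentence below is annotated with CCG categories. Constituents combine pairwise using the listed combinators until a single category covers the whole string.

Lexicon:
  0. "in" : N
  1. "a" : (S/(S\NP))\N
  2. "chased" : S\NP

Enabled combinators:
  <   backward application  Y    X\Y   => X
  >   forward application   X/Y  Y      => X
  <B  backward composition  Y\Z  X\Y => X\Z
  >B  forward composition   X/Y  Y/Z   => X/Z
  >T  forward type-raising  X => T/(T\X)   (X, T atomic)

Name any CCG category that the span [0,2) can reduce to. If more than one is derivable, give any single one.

S/(S\NP)

[0,3] S   >
  [0,2] S/(S\NP)   <
    [0,1] "in" : N
    [1,2] "a" : (S/(S\NP))\N
  [2,3] "chased" : S\NP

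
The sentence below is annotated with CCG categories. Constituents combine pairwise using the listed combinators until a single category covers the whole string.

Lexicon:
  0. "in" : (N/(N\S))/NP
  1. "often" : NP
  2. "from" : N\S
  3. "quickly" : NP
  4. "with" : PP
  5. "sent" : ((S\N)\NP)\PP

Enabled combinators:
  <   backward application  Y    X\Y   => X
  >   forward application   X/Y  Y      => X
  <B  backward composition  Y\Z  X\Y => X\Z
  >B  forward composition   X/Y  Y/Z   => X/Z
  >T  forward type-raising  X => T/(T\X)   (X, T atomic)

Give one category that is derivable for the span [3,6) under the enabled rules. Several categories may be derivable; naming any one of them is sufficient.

S\N

[0,6] S   <
  [0,3] N   >
    [0,2] N/(N\S)   >
      [0,1] "in" : (N/(N\S))/NP
      [1,2] "often" : NP
    [2,3] "from" : N\S
  [3,6] S\N   <
    [3,4] "quickly" : NP
    [4,6] (S\N)\NP   <
      [4,5] "with" : PP
      [5,6] "sent" : ((S\N)\NP)\PP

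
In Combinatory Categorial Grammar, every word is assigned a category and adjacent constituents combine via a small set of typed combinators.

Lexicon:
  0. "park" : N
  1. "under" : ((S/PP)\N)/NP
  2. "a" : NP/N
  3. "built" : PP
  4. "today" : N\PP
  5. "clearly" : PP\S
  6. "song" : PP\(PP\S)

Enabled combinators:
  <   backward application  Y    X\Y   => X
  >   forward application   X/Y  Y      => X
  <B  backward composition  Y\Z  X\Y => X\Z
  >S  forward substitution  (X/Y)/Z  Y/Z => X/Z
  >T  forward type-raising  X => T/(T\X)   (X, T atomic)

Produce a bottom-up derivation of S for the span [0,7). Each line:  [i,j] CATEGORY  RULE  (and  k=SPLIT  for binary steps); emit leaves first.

[0,1] N  lex  "park"
[1,2] ((S/PP)\N)/NP  lex  "under"
[2,3] NP/N  lex  "a"
[3,4] PP  lex  "built"
[3,4] N/(N\PP)  >T
[4,5] N\PP  lex  "today"
[3,5] N  >  k=4
[2,5] NP  >  k=3
[1,5] (S/PP)\N  >  k=2
[0,5] S/PP  <  k=1
[5,6] PP\S  lex  "clearly"
[6,7] PP\(PP\S)  lex  "song"
[5,7] PP  <  k=6
[0,7] S  >  k=5

[0,7] S   >
  [0,5] S/PP   <
    [0,1] "park" : N
    [1,5] (S/PP)\N   >
      [1,2] "under" : ((S/PP)\N)/NP
      [2,5] NP   >
        [2,3] "a" : NP/N
        [3,5] N   >
          [3,4] N/(N\PP)   >T
            [3,4] "built" : PP
          [4,5] "today" : N\PP
  [5,7] PP   <
    [5,6] "clearly" : PP\S
    [6,7] "song" : PP\(PP\S)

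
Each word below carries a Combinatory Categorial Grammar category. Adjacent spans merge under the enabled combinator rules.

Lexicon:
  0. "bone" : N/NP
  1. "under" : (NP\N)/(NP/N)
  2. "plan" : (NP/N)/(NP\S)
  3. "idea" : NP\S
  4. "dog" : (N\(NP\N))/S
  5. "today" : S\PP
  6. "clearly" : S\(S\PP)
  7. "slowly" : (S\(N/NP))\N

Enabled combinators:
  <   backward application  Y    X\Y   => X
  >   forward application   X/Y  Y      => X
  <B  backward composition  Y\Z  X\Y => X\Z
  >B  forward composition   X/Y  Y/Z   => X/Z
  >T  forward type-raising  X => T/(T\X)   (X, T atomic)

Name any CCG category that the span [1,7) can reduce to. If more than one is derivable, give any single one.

[0,8] S   <
  [0,1] "bone" : N/NP
  [1,8] S\(N/NP)   <
    [1,7] N   <
      [1,4] NP\N   >
        [1,2] "under" : (NP\N)/(NP/N)
        [2,4] NP/N   >
          [2,3] "plan" : (NP/N)/(NP\S)
          [3,4] "idea" : NP\S
      [4,7] N\(NP\N)   >
        [4,5] "dog" : (N\(NP\N))/S
        [5,7] S   <
          [5,6] "today" : S\PP
          [6,7] "clearly" : S\(S\PP)
    [7,8] "slowly" : (S\(N/NP))\N

N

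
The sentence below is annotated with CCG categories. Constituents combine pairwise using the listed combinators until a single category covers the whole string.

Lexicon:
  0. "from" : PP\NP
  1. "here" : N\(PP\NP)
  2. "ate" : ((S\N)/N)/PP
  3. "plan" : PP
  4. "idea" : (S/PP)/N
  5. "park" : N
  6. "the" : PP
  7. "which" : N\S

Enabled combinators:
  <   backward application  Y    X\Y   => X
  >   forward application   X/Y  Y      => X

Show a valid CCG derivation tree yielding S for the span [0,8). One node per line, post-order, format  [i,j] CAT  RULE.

[0,1] PP\NP  lex  "from"
[1,2] N\(PP\NP)  lex  "here"
[0,2] N  <  k=1
[2,3] ((S\N)/N)/PP  lex  "ate"
[3,4] PP  lex  "plan"
[2,4] (S\N)/N  >  k=3
[4,5] (S/PP)/N  lex  "idea"
[5,6] N  lex  "park"
[4,6] S/PP  >  k=5
[6,7] PP  lex  "the"
[4,7] S  >  k=6
[7,8] N\S  lex  "which"
[4,8] N  <  k=7
[2,8] S\N  >  k=4
[0,8] S  <  k=2

[0,8] S   <
  [0,2] N   <
    [0,1] "from" : PP\NP
    [1,2] "here" : N\(PP\NP)
  [2,8] S\N   >
    [2,4] (S\N)/N   >
      [2,3] "ate" : ((S\N)/N)/PP
      [3,4] "plan" : PP
    [4,8] N   <
      [4,7] S   >
        [4,6] S/PP   >
          [4,5] "idea" : (S/PP)/N
          [5,6] "park" : N
        [6,7] "the" : PP
      [7,8] "which" : N\S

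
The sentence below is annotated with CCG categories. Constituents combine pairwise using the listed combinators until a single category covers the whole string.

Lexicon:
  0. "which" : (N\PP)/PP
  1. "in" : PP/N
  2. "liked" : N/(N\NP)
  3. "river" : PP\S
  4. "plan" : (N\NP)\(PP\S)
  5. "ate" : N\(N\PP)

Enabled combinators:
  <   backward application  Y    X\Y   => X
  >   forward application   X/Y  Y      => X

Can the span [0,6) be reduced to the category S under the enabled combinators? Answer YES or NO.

(N\PP)/PP PP/N N/(N\NP) PP\S (N\NP)\(PP\S) N\(N\PP)
CKY chart[0,6] = {N}; S ∉ chart

NO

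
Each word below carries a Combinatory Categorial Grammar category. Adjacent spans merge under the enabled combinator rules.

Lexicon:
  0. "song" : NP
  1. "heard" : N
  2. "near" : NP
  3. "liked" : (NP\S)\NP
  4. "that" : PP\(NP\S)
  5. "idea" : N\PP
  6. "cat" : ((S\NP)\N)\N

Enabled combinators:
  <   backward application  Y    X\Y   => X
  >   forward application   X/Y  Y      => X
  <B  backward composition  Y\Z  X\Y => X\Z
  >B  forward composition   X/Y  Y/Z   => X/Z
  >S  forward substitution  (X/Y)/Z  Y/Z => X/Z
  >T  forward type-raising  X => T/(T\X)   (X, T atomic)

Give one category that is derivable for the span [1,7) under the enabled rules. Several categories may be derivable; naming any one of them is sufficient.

[0,7] S   <
  [0,1] "song" : NP
  [1,7] S\NP   <
    [1,2] "heard" : N
    [2,7] (S\NP)\N   <
      [2,6] N   <
        [2,5] PP   <
          [2,3] "near" : NP
          [3,5] PP\NP   <B
            [3,4] "liked" : (NP\S)\NP
            [4,5] "that" : PP\(NP\S)
        [5,6] "idea" : N\PP
      [6,7] "cat" : ((S\NP)\N)\N

S\NP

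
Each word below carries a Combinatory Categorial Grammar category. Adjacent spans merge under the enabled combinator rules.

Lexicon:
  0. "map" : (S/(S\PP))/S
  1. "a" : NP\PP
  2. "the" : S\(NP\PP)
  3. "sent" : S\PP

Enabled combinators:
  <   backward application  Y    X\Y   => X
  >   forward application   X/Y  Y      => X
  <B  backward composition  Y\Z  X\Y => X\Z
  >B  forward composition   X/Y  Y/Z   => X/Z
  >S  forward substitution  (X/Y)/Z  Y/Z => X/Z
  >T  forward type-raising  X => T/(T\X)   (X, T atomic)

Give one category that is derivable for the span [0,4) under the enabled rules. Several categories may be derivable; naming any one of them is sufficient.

S

[0,4] S   >
  [0,3] S/(S\PP)   >
    [0,1] "map" : (S/(S\PP))/S
    [1,3] S   <
      [1,2] "a" : NP\PP
      [2,3] "the" : S\(NP\PP)
  [3,4] "sent" : S\PP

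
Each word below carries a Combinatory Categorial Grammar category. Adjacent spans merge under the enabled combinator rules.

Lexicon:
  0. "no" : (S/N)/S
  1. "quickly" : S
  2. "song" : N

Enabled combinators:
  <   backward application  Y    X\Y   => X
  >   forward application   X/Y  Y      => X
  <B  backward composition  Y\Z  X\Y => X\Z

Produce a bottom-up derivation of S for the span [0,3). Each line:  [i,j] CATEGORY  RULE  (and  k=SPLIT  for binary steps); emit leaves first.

[0,1] (S/N)/S  lex  "no"
[1,2] S  lex  "quickly"
[0,2] S/N  >  k=1
[2,3] N  lex  "song"
[0,3] S  >  k=2

[0,3] S   >
  [0,2] S/N   >
    [0,1] "no" : (S/N)/S
    [1,2] "quickly" : S
  [2,3] "song" : N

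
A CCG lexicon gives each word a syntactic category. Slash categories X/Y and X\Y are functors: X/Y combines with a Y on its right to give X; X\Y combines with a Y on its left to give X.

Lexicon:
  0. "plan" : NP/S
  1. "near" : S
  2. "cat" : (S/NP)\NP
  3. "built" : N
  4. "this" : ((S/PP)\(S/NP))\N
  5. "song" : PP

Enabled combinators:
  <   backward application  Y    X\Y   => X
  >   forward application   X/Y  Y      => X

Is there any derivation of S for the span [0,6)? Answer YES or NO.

YES

[0,6] S   >
  [0,5] S/PP   <
    [0,3] S/NP   <
      [0,2] NP   >
        [0,1] "plan" : NP/S
        [1,2] "near" : S
      [2,3] "cat" : (S/NP)\NP
    [3,5] (S/PP)\(S/NP)   <
      [3,4] "built" : N
      [4,5] "this" : ((S/PP)\(S/NP))\N
  [5,6] "song" : PP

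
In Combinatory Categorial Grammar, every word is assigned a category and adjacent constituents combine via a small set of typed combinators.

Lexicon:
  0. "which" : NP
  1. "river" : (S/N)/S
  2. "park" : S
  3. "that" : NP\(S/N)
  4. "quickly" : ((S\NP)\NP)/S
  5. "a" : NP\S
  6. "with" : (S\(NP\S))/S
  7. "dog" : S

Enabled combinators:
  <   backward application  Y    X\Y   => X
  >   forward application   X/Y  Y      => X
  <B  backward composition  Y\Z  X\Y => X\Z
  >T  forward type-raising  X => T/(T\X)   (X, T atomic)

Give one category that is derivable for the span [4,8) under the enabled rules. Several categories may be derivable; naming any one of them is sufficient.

[0,8] S   >
  [0,1] S/(S\NP)   >T
    [0,1] "which" : NP
  [1,8] S\NP   <
    [1,4] NP   <
      [1,3] S/N   >
        [1,2] "river" : (S/N)/S
        [2,3] "park" : S
      [3,4] "that" : NP\(S/N)
    [4,8] (S\NP)\NP   >
      [4,5] "quickly" : ((S\NP)\NP)/S
      [5,8] S   <
        [5,6] "a" : NP\S
        [6,8] S\(NP\S)   >
          [6,7] "with" : (S\(NP\S))/S
          [7,8] "dog" : S

(S\NP)\NP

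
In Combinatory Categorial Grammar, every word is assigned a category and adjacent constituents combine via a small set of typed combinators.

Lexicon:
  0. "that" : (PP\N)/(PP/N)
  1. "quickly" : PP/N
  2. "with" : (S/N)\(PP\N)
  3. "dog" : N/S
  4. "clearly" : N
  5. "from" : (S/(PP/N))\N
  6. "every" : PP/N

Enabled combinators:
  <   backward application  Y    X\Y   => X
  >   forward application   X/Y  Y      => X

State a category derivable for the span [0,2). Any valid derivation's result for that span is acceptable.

[0,7] S   >
  [0,3] S/N   <
    [0,2] PP\N   >
      [0,1] "that" : (PP\N)/(PP/N)
      [1,2] "quickly" : PP/N
    [2,3] "with" : (S/N)\(PP\N)
  [3,7] N   >
    [3,4] "dog" : N/S
    [4,7] S   >
      [4,6] S/(PP/N)   <
        [4,5] "clearly" : N
        [5,6] "from" : (S/(PP/N))\N
      [6,7] "every" : PP/N

PP\N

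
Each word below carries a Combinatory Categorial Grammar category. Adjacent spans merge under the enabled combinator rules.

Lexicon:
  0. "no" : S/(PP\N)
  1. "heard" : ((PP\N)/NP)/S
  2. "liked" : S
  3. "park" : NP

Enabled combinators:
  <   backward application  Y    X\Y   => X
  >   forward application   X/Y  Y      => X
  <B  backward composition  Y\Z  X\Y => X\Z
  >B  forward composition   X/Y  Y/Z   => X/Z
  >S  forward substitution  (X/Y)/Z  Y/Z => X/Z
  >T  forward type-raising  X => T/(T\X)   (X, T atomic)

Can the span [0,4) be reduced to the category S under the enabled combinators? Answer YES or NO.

YES

[0,4] S   >
  [0,3] S/NP   >B
    [0,1] "no" : S/(PP\N)
    [1,3] (PP\N)/NP   >
      [1,2] "heard" : ((PP\N)/NP)/S
      [2,3] "liked" : S
  [3,4] "park" : NP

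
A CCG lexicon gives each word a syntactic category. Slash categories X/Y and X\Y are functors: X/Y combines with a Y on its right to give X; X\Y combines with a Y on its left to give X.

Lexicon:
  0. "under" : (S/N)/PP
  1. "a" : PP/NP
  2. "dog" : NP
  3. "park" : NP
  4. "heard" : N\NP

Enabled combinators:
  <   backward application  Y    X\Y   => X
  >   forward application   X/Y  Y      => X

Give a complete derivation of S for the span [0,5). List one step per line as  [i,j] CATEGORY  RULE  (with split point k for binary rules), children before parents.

[0,5] S   >
  [0,3] S/N   >
    [0,1] "under" : (S/N)/PP
    [1,3] PP   >
      [1,2] "a" : PP/NP
      [2,3] "dog" : NP
  [3,5] N   <
    [3,4] "park" : NP
    [4,5] "heard" : N\NP

[0,1] (S/N)/PP  lex  "under"
[1,2] PP/NP  lex  "a"
[2,3] NP  lex  "dog"
[1,3] PP  >  k=2
[0,3] S/N  >  k=1
[3,4] NP  lex  "park"
[4,5] N\NP  lex  "heard"
[3,5] N  <  k=4
[0,5] S  >  k=3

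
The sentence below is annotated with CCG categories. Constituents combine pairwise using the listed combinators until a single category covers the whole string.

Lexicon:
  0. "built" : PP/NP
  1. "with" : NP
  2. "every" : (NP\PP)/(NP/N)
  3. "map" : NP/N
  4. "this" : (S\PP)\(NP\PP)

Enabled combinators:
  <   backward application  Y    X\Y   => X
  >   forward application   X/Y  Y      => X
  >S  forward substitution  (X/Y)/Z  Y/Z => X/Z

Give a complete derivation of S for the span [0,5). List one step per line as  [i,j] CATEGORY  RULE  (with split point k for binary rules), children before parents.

[0,5] S   <
  [0,2] PP   >
    [0,1] "built" : PP/NP
    [1,2] "with" : NP
  [2,5] S\PP   <
    [2,4] NP\PP   >
      [2,3] "every" : (NP\PP)/(NP/N)
      [3,4] "map" : NP/N
    [4,5] "this" : (S\PP)\(NP\PP)

[0,1] PP/NP  lex  "built"
[1,2] NP  lex  "with"
[0,2] PP  >  k=1
[2,3] (NP\PP)/(NP/N)  lex  "every"
[3,4] NP/N  lex  "map"
[2,4] NP\PP  >  k=3
[4,5] (S\PP)\(NP\PP)  lex  "this"
[2,5] S\PP  <  k=4
[0,5] S  <  k=2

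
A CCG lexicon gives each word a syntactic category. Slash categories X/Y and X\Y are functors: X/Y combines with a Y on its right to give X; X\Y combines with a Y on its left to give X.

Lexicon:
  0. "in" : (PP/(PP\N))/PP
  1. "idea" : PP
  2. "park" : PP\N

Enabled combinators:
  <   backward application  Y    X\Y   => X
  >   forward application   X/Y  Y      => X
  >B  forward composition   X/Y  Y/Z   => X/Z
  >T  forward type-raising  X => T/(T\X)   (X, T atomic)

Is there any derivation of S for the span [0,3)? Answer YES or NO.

(PP/(PP\N))/PP PP PP\N
CKY chart[0,3] = {N/(N\PP), NP/(NP\PP), PP, PP/(PP\PP), S/(S\PP)}; S ∉ chart

NO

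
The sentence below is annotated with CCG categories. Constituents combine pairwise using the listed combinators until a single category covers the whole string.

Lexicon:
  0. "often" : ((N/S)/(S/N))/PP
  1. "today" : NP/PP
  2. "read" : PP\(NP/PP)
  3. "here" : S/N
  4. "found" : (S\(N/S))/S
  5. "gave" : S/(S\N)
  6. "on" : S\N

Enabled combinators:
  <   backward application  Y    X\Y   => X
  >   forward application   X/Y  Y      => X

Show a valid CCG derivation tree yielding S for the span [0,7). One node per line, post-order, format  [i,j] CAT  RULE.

[0,1] ((N/S)/(S/N))/PP  lex  "often"
[1,2] NP/PP  lex  "today"
[2,3] PP\(NP/PP)  lex  "read"
[1,3] PP  <  k=2
[0,3] (N/S)/(S/N)  >  k=1
[3,4] S/N  lex  "here"
[0,4] N/S  >  k=3
[4,5] (S\(N/S))/S  lex  "found"
[5,6] S/(S\N)  lex  "gave"
[6,7] S\N  lex  "on"
[5,7] S  >  k=6
[4,7] S\(N/S)  >  k=5
[0,7] S  <  k=4

[0,7] S   <
  [0,4] N/S   >
    [0,3] (N/S)/(S/N)   >
      [0,1] "often" : ((N/S)/(S/N))/PP
      [1,3] PP   <
        [1,2] "today" : NP/PP
        [2,3] "read" : PP\(NP/PP)
    [3,4] "here" : S/N
  [4,7] S\(N/S)   >
    [4,5] "found" : (S\(N/S))/S
    [5,7] S   >
      [5,6] "gave" : S/(S\N)
      [6,7] "on" : S\N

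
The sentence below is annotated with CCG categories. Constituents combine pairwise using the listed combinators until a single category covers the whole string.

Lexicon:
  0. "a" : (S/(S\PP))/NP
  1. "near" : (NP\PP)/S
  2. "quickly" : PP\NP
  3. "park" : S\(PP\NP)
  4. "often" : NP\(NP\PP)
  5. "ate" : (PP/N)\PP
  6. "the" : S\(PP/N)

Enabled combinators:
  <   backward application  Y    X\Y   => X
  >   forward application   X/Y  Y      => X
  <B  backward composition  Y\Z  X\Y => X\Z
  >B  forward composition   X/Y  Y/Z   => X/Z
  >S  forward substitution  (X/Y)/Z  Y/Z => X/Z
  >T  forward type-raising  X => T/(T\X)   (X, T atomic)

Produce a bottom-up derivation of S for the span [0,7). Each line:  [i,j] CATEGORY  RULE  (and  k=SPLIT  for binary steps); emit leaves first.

[0,7] S   >
  [0,5] S/(S\PP)   >
    [0,1] "a" : (S/(S\PP))/NP
    [1,5] NP   <
      [1,4] NP\PP   >
        [1,2] "near" : (NP\PP)/S
        [2,4] S   <
          [2,3] "quickly" : PP\NP
          [3,4] "park" : S\(PP\NP)
      [4,5] "often" : NP\(NP\PP)
  [5,7] S\PP   <B
    [5,6] "ate" : (PP/N)\PP
    [6,7] "the" : S\(PP/N)

[0,1] (S/(S\PP))/NP  lex  "a"
[1,2] (NP\PP)/S  lex  "near"
[2,3] PP\NP  lex  "quickly"
[3,4] S\(PP\NP)  lex  "park"
[2,4] S  <  k=3
[1,4] NP\PP  >  k=2
[4,5] NP\(NP\PP)  lex  "often"
[1,5] NP  <  k=4
[0,5] S/(S\PP)  >  k=1
[5,6] (PP/N)\PP  lex  "ate"
[6,7] S\(PP/N)  lex  "the"
[5,7] S\PP  <B  k=6
[0,7] S  >  k=5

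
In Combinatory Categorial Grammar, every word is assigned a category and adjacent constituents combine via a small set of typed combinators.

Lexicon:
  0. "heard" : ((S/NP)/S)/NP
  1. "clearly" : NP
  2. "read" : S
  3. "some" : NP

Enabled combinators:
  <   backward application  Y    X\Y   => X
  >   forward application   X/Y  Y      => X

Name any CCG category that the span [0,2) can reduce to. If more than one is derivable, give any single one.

(S/NP)/S

[0,4] S   >
  [0,3] S/NP   >
    [0,2] (S/NP)/S   >
      [0,1] "heard" : ((S/NP)/S)/NP
      [1,2] "clearly" : NP
    [2,3] "read" : S
  [3,4] "some" : NP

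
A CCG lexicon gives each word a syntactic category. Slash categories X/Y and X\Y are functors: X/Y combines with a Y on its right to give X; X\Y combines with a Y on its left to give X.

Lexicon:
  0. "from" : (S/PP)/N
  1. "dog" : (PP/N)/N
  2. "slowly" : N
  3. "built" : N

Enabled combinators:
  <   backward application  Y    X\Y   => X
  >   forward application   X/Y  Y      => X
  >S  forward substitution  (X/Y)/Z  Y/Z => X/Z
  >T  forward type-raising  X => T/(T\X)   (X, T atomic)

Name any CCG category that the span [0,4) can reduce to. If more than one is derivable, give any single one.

[0,4] S   >
  [0,3] S/N   >S
    [0,1] "from" : (S/PP)/N
    [1,3] PP/N   >
      [1,2] "dog" : (PP/N)/N
      [2,3] "slowly" : N
  [3,4] "built" : N

S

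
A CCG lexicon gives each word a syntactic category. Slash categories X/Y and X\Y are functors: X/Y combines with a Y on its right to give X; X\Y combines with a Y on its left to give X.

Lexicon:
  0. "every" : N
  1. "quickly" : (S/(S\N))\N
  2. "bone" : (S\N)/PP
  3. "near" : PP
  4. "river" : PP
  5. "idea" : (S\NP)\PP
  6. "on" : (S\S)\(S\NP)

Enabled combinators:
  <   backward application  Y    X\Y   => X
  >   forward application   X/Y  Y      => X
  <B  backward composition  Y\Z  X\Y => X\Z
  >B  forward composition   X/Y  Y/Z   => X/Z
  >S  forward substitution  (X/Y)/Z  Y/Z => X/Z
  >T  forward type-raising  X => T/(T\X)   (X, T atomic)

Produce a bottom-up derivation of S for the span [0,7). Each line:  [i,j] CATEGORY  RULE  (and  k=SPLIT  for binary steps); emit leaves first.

[0,1] N  lex  "every"
[1,2] (S/(S\N))\N  lex  "quickly"
[0,2] S/(S\N)  <  k=1
[2,3] (S\N)/PP  lex  "bone"
[3,4] PP  lex  "near"
[2,4] S\N  >  k=3
[4,5] PP  lex  "river"
[5,6] (S\NP)\PP  lex  "idea"
[4,6] S\NP  <  k=5
[6,7] (S\S)\(S\NP)  lex  "on"
[4,7] S\S  <  k=6
[2,7] S\N  <B  k=4
[0,7] S  >  k=2

[0,7] S   >
  [0,2] S/(S\N)   <
    [0,1] "every" : N
    [1,2] "quickly" : (S/(S\N))\N
  [2,7] S\N   <B
    [2,4] S\N   >
      [2,3] "bone" : (S\N)/PP
      [3,4] "near" : PP
    [4,7] S\S   <
      [4,6] S\NP   <
        [4,5] "river" : PP
        [5,6] "idea" : (S\NP)\PP
      [6,7] "on" : (S\S)\(S\NP)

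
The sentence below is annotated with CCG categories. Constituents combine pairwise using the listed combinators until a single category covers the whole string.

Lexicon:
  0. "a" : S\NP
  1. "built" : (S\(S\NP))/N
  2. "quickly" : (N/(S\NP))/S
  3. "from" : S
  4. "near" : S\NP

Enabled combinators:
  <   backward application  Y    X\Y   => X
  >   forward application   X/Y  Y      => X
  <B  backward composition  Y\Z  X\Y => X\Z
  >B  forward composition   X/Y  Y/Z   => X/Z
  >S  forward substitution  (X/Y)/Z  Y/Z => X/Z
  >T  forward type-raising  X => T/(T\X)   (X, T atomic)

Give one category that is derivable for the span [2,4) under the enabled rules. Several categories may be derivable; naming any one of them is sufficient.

[0,5] S   <
  [0,1] "a" : S\NP
  [1,5] S\(S\NP)   >
    [1,2] "built" : (S\(S\NP))/N
    [2,5] N   >
      [2,4] N/(S\NP)   >
        [2,3] "quickly" : (N/(S\NP))/S
        [3,4] "from" : S
      [4,5] "near" : S\NP

N/(S\NP)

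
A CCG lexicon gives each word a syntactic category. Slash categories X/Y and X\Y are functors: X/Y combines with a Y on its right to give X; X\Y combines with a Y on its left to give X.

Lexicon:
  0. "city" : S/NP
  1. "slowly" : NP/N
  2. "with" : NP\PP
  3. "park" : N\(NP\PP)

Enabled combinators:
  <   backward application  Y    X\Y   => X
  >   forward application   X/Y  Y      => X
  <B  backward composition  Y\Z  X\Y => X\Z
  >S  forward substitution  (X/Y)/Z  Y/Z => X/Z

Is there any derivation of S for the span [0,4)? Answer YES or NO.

YES

[0,4] S   >
  [0,1] "city" : S/NP
  [1,4] NP   >
    [1,2] "slowly" : NP/N
    [2,4] N   <
      [2,3] "with" : NP\PP
      [3,4] "park" : N\(NP\PP)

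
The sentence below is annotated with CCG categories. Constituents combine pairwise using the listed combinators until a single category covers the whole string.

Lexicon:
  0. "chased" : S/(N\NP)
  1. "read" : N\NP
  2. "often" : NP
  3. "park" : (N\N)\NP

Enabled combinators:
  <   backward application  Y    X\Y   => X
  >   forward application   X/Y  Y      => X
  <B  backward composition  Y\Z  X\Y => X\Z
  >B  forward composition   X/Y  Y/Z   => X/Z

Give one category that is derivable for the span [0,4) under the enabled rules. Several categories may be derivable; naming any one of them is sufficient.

S

[0,4] S   >
  [0,1] "chased" : S/(N\NP)
  [1,4] N\NP   <B
    [1,2] "read" : N\NP
    [2,4] N\N   <
      [2,3] "often" : NP
      [3,4] "park" : (N\N)\NP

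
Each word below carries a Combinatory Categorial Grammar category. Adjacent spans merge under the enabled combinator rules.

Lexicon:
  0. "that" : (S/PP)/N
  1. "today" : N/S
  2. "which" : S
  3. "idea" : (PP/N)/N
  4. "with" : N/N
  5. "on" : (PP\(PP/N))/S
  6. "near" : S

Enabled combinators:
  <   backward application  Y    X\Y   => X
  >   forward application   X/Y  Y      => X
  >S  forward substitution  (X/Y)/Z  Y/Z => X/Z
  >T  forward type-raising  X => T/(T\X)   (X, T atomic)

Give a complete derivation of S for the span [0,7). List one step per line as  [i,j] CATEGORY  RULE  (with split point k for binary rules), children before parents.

[0,1] (S/PP)/N  lex  "that"
[1,2] N/S  lex  "today"
[2,3] S  lex  "which"
[1,3] N  >  k=2
[0,3] S/PP  >  k=1
[3,4] (PP/N)/N  lex  "idea"
[4,5] N/N  lex  "with"
[3,5] PP/N  >S  k=4
[5,6] (PP\(PP/N))/S  lex  "on"
[6,7] S  lex  "near"
[5,7] PP\(PP/N)  >  k=6
[3,7] PP  <  k=5
[0,7] S  >  k=3

[0,7] S   >
  [0,3] S/PP   >
    [0,1] "that" : (S/PP)/N
    [1,3] N   >
      [1,2] "today" : N/S
      [2,3] "which" : S
  [3,7] PP   <
    [3,5] PP/N   >S
      [3,4] "idea" : (PP/N)/N
      [4,5] "with" : N/N
    [5,7] PP\(PP/N)   >
      [5,6] "on" : (PP\(PP/N))/S
      [6,7] "near" : S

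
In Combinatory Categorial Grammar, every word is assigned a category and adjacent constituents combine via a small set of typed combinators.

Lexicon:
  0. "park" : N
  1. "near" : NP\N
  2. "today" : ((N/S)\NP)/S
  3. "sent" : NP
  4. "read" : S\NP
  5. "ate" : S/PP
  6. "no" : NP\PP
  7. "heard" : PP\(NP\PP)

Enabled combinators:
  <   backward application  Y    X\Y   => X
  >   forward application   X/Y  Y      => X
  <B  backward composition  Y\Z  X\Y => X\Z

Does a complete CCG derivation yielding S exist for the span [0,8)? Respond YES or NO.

N NP\N ((N/S)\NP)/S NP S\NP S/PP NP\PP PP\(NP\PP)
CKY chart[0,8] = {N}; S ∉ chart

NO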